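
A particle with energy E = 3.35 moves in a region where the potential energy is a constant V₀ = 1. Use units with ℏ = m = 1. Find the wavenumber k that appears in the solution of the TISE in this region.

k = 2.17

With E > V₀ the solution is oscillatory, ψ ∝ e^{±ikx} with k = √(2m(E − V₀))/ℏ.
k = √(2 × 1 × 2.35) = 2.168.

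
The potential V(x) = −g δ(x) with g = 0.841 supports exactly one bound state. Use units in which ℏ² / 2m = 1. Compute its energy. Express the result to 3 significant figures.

E = -0.177

For x ≠ 0 the bound state is ψ ∝ e^{−κ|x|}; integrating the TISE across the delta gives the cusp condition 2κ = 2mg/ℏ², so κ = 0.4205.
Then E = −ℏ²κ²/(2m) = −mg²/(2ℏ²) = -0.1768.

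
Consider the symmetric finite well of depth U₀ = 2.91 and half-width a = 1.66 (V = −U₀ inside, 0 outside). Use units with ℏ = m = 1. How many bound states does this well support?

N = 3

The dimensionless depth is z₀ = a√(2mU₀)/ℏ = 1.66 × √(5.820) = 4.005.
The even/odd transcendental equations gain one root per π/2 in z₀, giving N = 1 + ⌊2z₀/π⌋ = 1 + ⌊2.549⌋ = 3.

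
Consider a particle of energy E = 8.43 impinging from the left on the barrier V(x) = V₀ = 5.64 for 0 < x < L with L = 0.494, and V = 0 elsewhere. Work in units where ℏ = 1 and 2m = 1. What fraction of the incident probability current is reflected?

R = 0.154

E > V₀: inside the barrier k₂ = √(2m(E − V₀))/ℏ = 1.670, k₂L = 0.8251.
T = [1 + V₀² sin²(k₂L) / (4E(E − V₀))]⁻¹ = 1/1.182 = 0.846.
R = 1 − T = 0.154.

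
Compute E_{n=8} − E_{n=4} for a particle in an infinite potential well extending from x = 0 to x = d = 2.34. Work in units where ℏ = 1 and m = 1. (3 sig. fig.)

ΔE = 43.3

E_n = n²π²ℏ²/(2md²), so ΔE = (8² − 4²) π²ℏ²/(2md²).
ΔE = 48 × π² / (2 × 1 × 2.34²) = 43.26.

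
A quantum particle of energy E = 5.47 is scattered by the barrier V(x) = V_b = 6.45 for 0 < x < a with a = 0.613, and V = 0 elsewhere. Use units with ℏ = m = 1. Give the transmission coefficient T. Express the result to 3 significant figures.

Since E < V_b the interior solution is evanescent with decay constant κ = √(2m(V_b − E))/ℏ = 1.400.
κa = 0.8582, sinh(κa) = 0.9675.
Matching ψ, ψ′ at both faces gives T = [1 + V_b² sinh²(κa) / (4E(V_b − E))]⁻¹ = 1/2.816 = 0.355.

T = 0.355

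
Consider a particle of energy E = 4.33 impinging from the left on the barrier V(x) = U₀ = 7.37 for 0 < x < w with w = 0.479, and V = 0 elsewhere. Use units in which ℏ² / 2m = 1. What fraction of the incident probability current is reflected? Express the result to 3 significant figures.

Since E < U₀ the interior solution is evanescent with decay constant κ = √(2m(U₀ − E))/ℏ = 1.744.
κw = 0.8352, sinh(κw) = 0.9357.
Matching ψ, ψ′ at both faces gives T = [1 + U₀² sinh²(κw) / (4E(U₀ − E))]⁻¹ = 1/1.903 = 0.525.
R = 1 − T = 0.475.

R = 0.475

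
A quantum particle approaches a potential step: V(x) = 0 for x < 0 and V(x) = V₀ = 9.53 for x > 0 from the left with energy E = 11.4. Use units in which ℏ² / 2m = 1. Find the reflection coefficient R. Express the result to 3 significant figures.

The wavenumbers are k₁ = √(2mE)/ℏ = 3.376 on the left and k₂ = √(2m(E − V₀))/ℏ = 1.367 on the right.
Matching ψ and ψ′ at x = 0 gives r = (k₁ − k₂)/(k₁ + k₂), so R = r² = 0.1793 and T = 1 − R = 0.8207.

R = 0.179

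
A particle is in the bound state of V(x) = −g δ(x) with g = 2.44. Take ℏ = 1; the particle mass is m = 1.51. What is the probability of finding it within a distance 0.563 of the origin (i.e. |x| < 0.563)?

The normalised bound state is ψ = √κ e^{−κ|x|} with κ = mg/ℏ² = 3.684.
P(|x| < d) = ∫_{−d}^{d} κ e^{−2κ|x|} dx = 1 − e^{−2κd} = 1 − e^{−4.149} = 0.9842.

P = 0.984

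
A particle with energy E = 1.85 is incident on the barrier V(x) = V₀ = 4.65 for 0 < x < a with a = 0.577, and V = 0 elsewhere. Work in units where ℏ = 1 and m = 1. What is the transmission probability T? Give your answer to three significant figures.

T = 0.222

E < V₀: inside the barrier ψ ∝ e^{±κx} with κ = √(2m(V₀ − E))/ℏ = 2.366.
κa = 1.365, sinh(κa) = 1.831.
Matching ψ, ψ′ at both faces gives T = [1 + V₀² sinh²(κa) / (4E(V₀ − E))]⁻¹ = 1/4.499 = 0.222.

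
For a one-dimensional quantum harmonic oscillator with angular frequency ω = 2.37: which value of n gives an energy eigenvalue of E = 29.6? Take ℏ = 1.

Invert E_n = (n + ½)ℏω: n = E/ℏω − ½ = 11.989, so n = 12.

n = 12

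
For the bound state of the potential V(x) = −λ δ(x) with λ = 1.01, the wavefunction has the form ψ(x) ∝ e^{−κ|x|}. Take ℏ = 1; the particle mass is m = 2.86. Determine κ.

κ = 2.89

Integrate −(ℏ²/2m)ψ'' − λδ(x)ψ = Eψ from −ε to +ε: the ψ'' term gives ψ'(0⁺) − ψ'(0⁻) and the δ term gives −(2mλ/ℏ²)ψ(0).
With ψ ∝ e^{−κ|x|} this yields −2κ = −2mλ/ℏ², so κ = mλ/ℏ² = 2.889.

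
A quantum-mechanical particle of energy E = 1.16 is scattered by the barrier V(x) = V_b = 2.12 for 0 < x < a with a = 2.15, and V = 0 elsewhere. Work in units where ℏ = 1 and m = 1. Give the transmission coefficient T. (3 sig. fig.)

T = 0.0102

E < V_b: inside the barrier ψ ∝ e^{±κx} with κ = √(2m(V_b − E))/ℏ = 1.386.
κa = 2.979, sinh(κa) = 9.810.
The exact tunnelling result is T⁻¹ = 1 + V_b² sinh²(κa) / [4E(V_b − E)] = 98.10, so T = 0.0102.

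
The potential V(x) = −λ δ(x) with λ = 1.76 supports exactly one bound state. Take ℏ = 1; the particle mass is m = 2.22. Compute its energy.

E = -3.44

The bound state is ψ(x) = √κ e^{−κ|x|}. The derivative jump ψ'(0⁺) − ψ'(0⁻) = −(2mλ/ℏ²)ψ(0) fixes κ = mλ/ℏ² = 3.907.
Then E = −ℏ²κ²/(2m) = −mλ²/(2ℏ²) = -3.438.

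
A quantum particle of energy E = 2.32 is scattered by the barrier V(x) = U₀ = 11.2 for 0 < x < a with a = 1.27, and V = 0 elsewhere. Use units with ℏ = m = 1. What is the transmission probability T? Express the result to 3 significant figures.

Since E < U₀ the interior solution is evanescent with decay constant κ = √(2m(U₀ − E))/ℏ = 4.214.
κa = 5.352, sinh(κa) = 105.5.
The exact tunnelling result is T⁻¹ = 1 + U₀² sinh²(κa) / [4E(U₀ − E)] = 16950, so T = 0.0000590.

T = 0.0000590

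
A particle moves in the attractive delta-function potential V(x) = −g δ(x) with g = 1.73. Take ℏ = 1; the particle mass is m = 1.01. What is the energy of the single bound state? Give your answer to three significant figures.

For x ≠ 0 the bound state is ψ ∝ e^{−κ|x|}; integrating the TISE across the delta gives the cusp condition 2κ = 2mg/ℏ², so κ = 1.747.
Then E = −ℏ²κ²/(2m) = −mg²/(2ℏ²) = -1.511.

E = -1.51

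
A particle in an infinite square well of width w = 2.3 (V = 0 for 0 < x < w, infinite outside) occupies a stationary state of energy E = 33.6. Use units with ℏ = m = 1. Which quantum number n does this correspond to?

From E_n = n²π²ℏ²/(2mw²) invert to n = √(2mw²E)/(πℏ).
n = (2.3/π) × √(2 × 1 × 33.6) = 6.002 → n = 6.

n = 6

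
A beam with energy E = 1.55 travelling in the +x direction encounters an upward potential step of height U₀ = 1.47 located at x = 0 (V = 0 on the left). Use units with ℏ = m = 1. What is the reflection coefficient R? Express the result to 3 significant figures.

On each side the TISE gives plane waves with k = √(2m(E − V))/ℏ: k₁ = √(2·1·1.55) = 1.761, k₂ = √(2·1·0.08) = 0.4000.
Continuity of ψ and ψ′ at the step yields the reflection amplitude r = (k₁ − k₂)/(k₁ + k₂) = 0.6297; thus R = |r|² = 0.3966, T = 0.6034.

R = 0.397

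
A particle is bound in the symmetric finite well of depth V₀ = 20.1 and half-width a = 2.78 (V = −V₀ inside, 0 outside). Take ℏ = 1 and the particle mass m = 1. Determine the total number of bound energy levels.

N = 12

Define the well-strength parameter z₀ = (a/ℏ)√(2mV₀) = 2.78 × √(2·1·20.1) = 17.63.
The even/odd transcendental equations gain one root per π/2 in z₀, giving N = 1 + ⌊2z₀/π⌋ = 1 + ⌊11.22⌋ = 12.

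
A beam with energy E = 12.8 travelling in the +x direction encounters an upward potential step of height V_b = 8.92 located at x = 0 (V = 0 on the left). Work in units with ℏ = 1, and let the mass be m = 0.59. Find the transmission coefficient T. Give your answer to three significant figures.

T = 0.916

The wavenumbers are k₁ = √(2mE)/ℏ = 3.886 on the left and k₂ = √(2m(E − V_b))/ℏ = 2.140 on the right.
Continuity of ψ and ψ′ at the step yields the reflection amplitude r = (k₁ − k₂)/(k₁ + k₂) = 0.2899; thus R = |r|² = 0.08401, T = 0.9160.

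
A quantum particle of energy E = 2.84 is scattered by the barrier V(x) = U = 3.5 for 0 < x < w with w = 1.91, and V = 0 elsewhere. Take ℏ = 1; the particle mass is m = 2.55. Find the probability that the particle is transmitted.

Since E < U the interior solution is evanescent with decay constant κ = √(2m(U − E))/ℏ = 1.835.
κw = 3.504, sinh(κw) = 16.61.
The exact tunnelling result is T⁻¹ = 1 + U² sinh²(κw) / [4E(U − E)] = 451.9, so T = 0.00221.

T = 0.00221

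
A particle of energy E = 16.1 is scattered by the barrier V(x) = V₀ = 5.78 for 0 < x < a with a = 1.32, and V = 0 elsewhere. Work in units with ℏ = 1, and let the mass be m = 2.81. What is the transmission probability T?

T = 0.983

Above the barrier the interior wavenumber is k₂ = √(2m(E − V₀))/ℏ = 7.616, giving phase k₂a = 10.05.
T = [1 + V₀² sin²(k₂a) / (4E(E − V₀))]⁻¹ = 1/1.017 = 0.983.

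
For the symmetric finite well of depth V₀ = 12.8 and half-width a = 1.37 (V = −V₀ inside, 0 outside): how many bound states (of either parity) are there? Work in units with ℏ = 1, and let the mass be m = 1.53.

The dimensionless depth is z₀ = a√(2mV₀)/ℏ = 1.37 × √(39.17) = 8.574.
The even/odd transcendental equations gain one root per π/2 in z₀, giving N = 1 + ⌊2z₀/π⌋ = 1 + ⌊5.458⌋ = 6.

N = 6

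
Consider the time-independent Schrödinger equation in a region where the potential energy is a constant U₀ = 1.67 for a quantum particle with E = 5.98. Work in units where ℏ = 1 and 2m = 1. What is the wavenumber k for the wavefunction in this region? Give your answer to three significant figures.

k = 2.08

With E > U₀ the solution is oscillatory, ψ ∝ e^{±ikx} with k = √(2m(E − U₀))/ℏ.
k = √(2 × 0.5 × 4.31) = 2.076.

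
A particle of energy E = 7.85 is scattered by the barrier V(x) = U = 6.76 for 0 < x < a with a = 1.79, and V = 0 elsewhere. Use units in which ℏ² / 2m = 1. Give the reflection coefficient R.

E > U: inside the barrier k₂ = √(2m(E − U))/ℏ = 1.044, k₂a = 1.869.
T = [1 + U² sin²(k₂a) / (4E(E − U))]⁻¹ = 1/2.220 = 0.450.
R = 1 − T = 0.550.

R = 0.550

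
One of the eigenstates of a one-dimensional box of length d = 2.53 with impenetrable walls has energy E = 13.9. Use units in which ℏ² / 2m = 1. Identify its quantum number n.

For an infinite well E_n = n²π²ℏ²/(2md²), so n = (d/πℏ)√(2mE).
n = (2.53/π) × √(2 × 0.5 × 13.9) = 3.002 → n = 3.

n = 3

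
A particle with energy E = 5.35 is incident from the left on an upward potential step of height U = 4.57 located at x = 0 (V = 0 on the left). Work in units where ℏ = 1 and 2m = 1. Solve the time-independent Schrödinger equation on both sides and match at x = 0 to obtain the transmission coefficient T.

On each side the TISE gives plane waves with k = √(2m(E − V))/ℏ: k₁ = √(2·½·5.35) = 2.313, k₂ = √(2·½·0.78) = 0.8832.
Continuity of ψ and ψ′ at the step yields the reflection amplitude r = (k₁ − k₂)/(k₁ + k₂) = 0.4474; thus R = |r|² = 0.2001, T = 0.7999.

T = 0.800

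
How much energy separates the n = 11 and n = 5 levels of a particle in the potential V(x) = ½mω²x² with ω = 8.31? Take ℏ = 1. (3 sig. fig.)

E_n = ℏω(n + ½), so ΔE = (11 − 5) ℏω = 6 × 8.31 = 49.86.

ΔE = 49.9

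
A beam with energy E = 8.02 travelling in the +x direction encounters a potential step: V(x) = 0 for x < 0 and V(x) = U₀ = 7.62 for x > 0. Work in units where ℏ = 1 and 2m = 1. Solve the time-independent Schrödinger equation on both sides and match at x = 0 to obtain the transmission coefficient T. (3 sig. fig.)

T = 0.597

On each side the TISE gives plane waves with k = √(2m(E − V))/ℏ: k₁ = √(2·½·8.02) = 2.832, k₂ = √(2·½·0.4) = 0.6325.
Matching ψ and ψ′ at x = 0 gives r = (k₁ − k₂)/(k₁ + k₂), so R = r² = 0.4031 and T = 1 − R = 0.5969.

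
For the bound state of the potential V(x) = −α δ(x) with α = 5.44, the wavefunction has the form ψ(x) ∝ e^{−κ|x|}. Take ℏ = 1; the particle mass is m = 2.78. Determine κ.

Integrate −(ℏ²/2m)ψ'' − αδ(x)ψ = Eψ from −ε to +ε: the ψ'' term gives ψ'(0⁺) − ψ'(0⁻) and the δ term gives −(2mα/ℏ²)ψ(0).
With ψ ∝ e^{−κ|x|} this yields −2κ = −2mα/ℏ², so κ = mα/ℏ² = 15.12.

κ = 15.1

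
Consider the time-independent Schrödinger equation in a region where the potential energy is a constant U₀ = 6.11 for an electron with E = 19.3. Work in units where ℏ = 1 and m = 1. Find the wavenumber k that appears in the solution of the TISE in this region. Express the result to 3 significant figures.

With E > U₀ the solution is oscillatory, ψ ∝ e^{±ikx} with k = √(2m(E − U₀))/ℏ.
k = √(2 × 1 × 13.19) = 5.136.

k = 5.14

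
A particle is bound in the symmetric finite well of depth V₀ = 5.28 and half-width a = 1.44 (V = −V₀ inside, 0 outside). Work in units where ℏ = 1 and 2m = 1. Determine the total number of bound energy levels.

The dimensionless depth is z₀ = a√(2mV₀)/ℏ = 1.44 × √(5.280) = 3.309.
A new bound state (alternating even/odd) appears each time z₀ passes a multiple of π/2, so N = ⌊2z₀/π⌋ + 1 = ⌊2.106⌋ + 1 = 3.

N = 3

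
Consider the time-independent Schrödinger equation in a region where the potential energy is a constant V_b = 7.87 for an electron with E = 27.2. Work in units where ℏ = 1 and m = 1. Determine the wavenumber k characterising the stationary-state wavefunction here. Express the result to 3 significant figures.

k = 6.22

With E > V_b the solution is oscillatory, ψ ∝ e^{±ikx} with k = √(2m(E − V_b))/ℏ.
k = √(2 × 1 × 19.33) = 6.218.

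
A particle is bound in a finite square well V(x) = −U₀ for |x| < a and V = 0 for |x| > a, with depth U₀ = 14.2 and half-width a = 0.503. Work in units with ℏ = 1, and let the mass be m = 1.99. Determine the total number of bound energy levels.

N = 3

The dimensionless depth is z₀ = a√(2mU₀)/ℏ = 0.503 × √(56.52) = 3.781.
A new bound state (alternating even/odd) appears each time z₀ passes a multiple of π/2, so N = ⌊2z₀/π⌋ + 1 = ⌊2.407⌋ + 1 = 3.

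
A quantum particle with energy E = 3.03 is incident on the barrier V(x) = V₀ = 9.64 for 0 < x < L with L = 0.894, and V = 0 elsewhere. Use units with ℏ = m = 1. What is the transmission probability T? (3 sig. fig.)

T = 0.00517

Since E < V₀ the interior solution is evanescent with decay constant κ = √(2m(V₀ − E))/ℏ = 3.636.
κL = 3.251, sinh(κL) = 12.88.
Matching ψ, ψ′ at both faces gives T = [1 + V₀² sinh²(κL) / (4E(V₀ − E))]⁻¹ = 1/193.5 = 0.00517.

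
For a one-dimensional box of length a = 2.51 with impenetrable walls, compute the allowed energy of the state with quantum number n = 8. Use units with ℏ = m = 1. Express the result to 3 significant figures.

E = 50.1

The infinite-well eigenfunctions ψ_n = √(2/a) sin(nπx/a) vanish at both walls, giving E_n = n²π²ℏ²/(2ma²).
E_8 = 8² × π² / (2 × 1 × 2.51²) = 50.13.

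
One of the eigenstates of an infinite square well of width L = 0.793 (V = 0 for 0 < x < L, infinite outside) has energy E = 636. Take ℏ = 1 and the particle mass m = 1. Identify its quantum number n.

n = 9

From E_n = n²π²ℏ²/(2mL²) invert to n = √(2mL²E)/(πℏ).
n = (0.793/π) × √(2 × 1 × 636) = 9.003 → n = 9.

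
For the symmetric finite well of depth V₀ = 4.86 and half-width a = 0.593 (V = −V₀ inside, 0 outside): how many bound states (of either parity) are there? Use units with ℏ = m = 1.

N = 2

The dimensionless depth is z₀ = a√(2mV₀)/ℏ = 0.593 × √(9.720) = 1.849.
A new bound state (alternating even/odd) appears each time z₀ passes a multiple of π/2, so N = ⌊2z₀/π⌋ + 1 = ⌊1.177⌋ + 1 = 2.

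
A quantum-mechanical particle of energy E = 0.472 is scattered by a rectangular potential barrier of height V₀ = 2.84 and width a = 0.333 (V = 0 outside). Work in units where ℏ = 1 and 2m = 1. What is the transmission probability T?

E < V₀: inside the barrier ψ ∝ e^{±κx} with κ = √(2m(V₀ − E))/ℏ = 1.539.
κa = 0.5124, sinh(κa) = 0.5352.
The exact tunnelling result is T⁻¹ = 1 + V₀² sinh²(κa) / [4E(V₀ − E)] = 1.517, so T = 0.659.

T = 0.659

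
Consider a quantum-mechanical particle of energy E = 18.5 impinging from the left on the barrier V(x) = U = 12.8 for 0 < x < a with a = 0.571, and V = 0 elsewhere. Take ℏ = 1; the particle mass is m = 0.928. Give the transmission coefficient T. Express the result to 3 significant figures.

Above the barrier the interior wavenumber is k₂ = √(2m(E − U))/ℏ = 3.253, giving phase k₂a = 1.857.
Matching at both interfaces gives T⁻¹ = 1 + U² sin²(k₂a) / [4E(E − U)] = 1.357, hence T = 0.737.

T = 0.737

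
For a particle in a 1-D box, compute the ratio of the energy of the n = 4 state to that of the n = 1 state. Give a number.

Since E_n ∝ n², the ratio is (4/1)² = 16.

16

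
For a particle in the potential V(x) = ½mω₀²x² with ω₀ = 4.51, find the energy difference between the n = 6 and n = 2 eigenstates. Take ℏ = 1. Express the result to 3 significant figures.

ΔE = 18.0

E_n = ℏω₀(n + ½), so ΔE = (6 − 2) ℏω₀ = 4 × 4.51 = 18.04.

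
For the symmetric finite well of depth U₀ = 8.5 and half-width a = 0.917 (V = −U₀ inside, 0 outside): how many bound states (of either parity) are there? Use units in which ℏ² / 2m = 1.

N = 2

Define the well-strength parameter z₀ = (a/ℏ)√(2mU₀) = 0.917 × √(2·0.5·8.5) = 2.673.
A new bound state (alternating even/odd) appears each time z₀ passes a multiple of π/2, so N = ⌊2z₀/π⌋ + 1 = ⌊1.702⌋ + 1 = 2.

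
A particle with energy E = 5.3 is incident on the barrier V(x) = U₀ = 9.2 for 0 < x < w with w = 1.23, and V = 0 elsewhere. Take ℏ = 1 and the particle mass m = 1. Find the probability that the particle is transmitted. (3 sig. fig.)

T = 0.00405

Since E < U₀ the interior solution is evanescent with decay constant κ = √(2m(U₀ − E))/ℏ = 2.793.
κw = 3.435, sinh(κw) = 15.50.
Matching ψ, ψ′ at both faces gives T = [1 + U₀² sinh²(κw) / (4E(U₀ − E))]⁻¹ = 1/247.0 = 0.00405.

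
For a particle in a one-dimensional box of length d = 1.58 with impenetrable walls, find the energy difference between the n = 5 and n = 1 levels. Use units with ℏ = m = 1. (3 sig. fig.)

ΔE = 47.4

E_n = n²π²ℏ²/(2md²), so ΔE = (5² − 1²) π²ℏ²/(2md²).
ΔE = 24 × π² / (2 × 1 × 1.58²) = 47.44.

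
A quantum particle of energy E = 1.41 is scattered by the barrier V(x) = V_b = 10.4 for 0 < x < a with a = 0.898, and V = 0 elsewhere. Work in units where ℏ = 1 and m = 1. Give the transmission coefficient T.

E < V_b: inside the barrier ψ ∝ e^{±κx} with κ = √(2m(V_b − E))/ℏ = 4.240.
κa = 3.808, sinh(κa) = 22.51.
Matching ψ, ψ′ at both faces gives T = [1 + V_b² sinh²(κa) / (4E(V_b − E))]⁻¹ = 1/1082 = 0.000924.

T = 0.000924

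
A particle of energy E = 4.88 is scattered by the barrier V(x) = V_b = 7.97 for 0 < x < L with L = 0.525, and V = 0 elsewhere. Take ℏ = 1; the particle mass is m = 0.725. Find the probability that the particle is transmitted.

E < V_b: inside the barrier ψ ∝ e^{±κx} with κ = √(2m(V_b − E))/ℏ = 2.117.
κL = 1.111, sinh(κL) = 1.355.
Matching ψ, ψ′ at both faces gives T = [1 + V_b² sinh²(κL) / (4E(V_b − E))]⁻¹ = 1/2.932 = 0.341.

T = 0.341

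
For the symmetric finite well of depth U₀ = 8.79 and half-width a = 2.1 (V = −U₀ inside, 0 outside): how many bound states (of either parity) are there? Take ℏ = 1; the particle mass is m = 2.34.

The dimensionless depth is z₀ = a√(2mU₀)/ℏ = 2.1 × √(41.14) = 13.47.
The even/odd transcendental equations gain one root per π/2 in z₀, giving N = 1 + ⌊2z₀/π⌋ = 1 + ⌊8.575⌋ = 9.

N = 9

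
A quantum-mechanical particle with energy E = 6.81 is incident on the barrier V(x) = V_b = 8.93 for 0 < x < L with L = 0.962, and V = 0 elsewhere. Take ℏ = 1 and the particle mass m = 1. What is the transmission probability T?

T = 0.0542

E < V_b: inside the barrier ψ ∝ e^{±κx} with κ = √(2m(V_b − E))/ℏ = 2.059.
κL = 1.981, sinh(κL) = 3.556.
Matching ψ, ψ′ at both faces gives T = [1 + V_b² sinh²(κL) / (4E(V_b − E))]⁻¹ = 1/18.46 = 0.0542.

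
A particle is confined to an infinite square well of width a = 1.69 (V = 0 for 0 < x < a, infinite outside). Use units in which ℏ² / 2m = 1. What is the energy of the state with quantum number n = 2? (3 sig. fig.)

The infinite-well eigenfunctions ψ_n = √(2/a) sin(nπx/a) vanish at both walls, giving E_n = n²π²ℏ²/(2ma²).
E_2 = 2² × π² / (2 × 0.5 × 1.69²) = 13.82.

E = 13.8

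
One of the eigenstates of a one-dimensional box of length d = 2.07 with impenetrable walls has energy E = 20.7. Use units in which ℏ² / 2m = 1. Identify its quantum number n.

n = 3

From E_n = n²π²ℏ²/(2md²) invert to n = √(2md²E)/(πℏ).
n = (2.07/π) × √(2 × 0.5 × 20.7) = 2.998 → n = 3.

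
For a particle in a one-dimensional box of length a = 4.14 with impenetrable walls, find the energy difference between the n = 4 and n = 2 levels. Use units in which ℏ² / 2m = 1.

E_n = n²π²ℏ²/(2ma²), so ΔE = (4² − 2²) π²ℏ²/(2ma²).
ΔE = 12 × π² / (2 × 0.5 × 4.14²) = 6.910.

ΔE = 6.91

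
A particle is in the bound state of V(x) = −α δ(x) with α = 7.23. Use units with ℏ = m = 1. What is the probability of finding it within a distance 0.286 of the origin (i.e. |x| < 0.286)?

P = 0.984

The normalised bound state is ψ = √κ e^{−κ|x|} with κ = mα/ℏ² = 7.230.
P(|x| < d) = ∫_{−d}^{d} κ e^{−2κ|x|} dx = 1 − e^{−2κd} = 1 − e^{−4.136} = 0.9840.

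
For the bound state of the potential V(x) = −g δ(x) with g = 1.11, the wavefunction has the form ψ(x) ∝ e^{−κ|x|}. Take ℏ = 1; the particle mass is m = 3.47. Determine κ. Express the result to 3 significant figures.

Integrating the TISE across x = 0 gives the cusp condition ψ'(0⁺) − ψ'(0⁻) = −(2mg/ℏ²)ψ(0).
With ψ ∝ e^{−κ|x|} this yields −2κ = −2mg/ℏ², so κ = mg/ℏ² = 3.852.

κ = 3.85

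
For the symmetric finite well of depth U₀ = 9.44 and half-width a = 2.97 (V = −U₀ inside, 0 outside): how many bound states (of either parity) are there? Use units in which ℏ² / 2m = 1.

N = 6

Define the well-strength parameter z₀ = (a/ℏ)√(2mU₀) = 2.97 × √(2·0.5·9.44) = 9.125.
The even/odd transcendental equations gain one root per π/2 in z₀, giving N = 1 + ⌊2z₀/π⌋ = 1 + ⌊5.809⌋ = 6.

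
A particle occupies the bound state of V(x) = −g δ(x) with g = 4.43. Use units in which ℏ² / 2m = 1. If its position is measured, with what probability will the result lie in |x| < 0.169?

The normalised bound state is ψ = √κ e^{−κ|x|} with κ = mg/ℏ² = 2.215.
P(|x| < d) = ∫_{−d}^{d} κ e^{−2κ|x|} dx = 1 − e^{−2κd} = 1 − e^{−0.7487} = 0.5270.

P = 0.527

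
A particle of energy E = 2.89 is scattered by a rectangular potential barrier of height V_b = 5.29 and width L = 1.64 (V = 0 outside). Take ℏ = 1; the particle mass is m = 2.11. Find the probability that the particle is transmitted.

T = 0.000116

E < V_b: inside the barrier ψ ∝ e^{±κx} with κ = √(2m(V_b − E))/ℏ = 3.182.
κL = 5.219, sinh(κL) = 92.39.
The exact tunnelling result is T⁻¹ = 1 + V_b² sinh²(κL) / [4E(V_b − E)] = 8611, so T = 0.000116.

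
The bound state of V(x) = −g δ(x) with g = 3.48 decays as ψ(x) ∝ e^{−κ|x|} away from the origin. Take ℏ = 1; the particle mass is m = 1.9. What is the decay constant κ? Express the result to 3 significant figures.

Integrate −(ℏ²/2m)ψ'' − gδ(x)ψ = Eψ from −ε to +ε: the ψ'' term gives ψ'(0⁺) − ψ'(0⁻) and the δ term gives −(2mg/ℏ²)ψ(0).
With ψ ∝ e^{−κ|x|} this yields −2κ = −2mg/ℏ², so κ = mg/ℏ² = 6.612.

κ = 6.61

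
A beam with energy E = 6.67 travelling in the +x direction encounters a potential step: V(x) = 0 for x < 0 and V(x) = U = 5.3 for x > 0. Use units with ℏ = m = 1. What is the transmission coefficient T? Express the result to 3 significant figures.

The wavenumbers are k₁ = √(2mE)/ℏ = 3.652 on the left and k₂ = √(2m(E − U))/ℏ = 1.655 on the right.
Matching ψ and ψ′ at x = 0 gives r = (k₁ − k₂)/(k₁ + k₂), so R = r² = 0.1416 and T = 1 − R = 0.8584.

T = 0.858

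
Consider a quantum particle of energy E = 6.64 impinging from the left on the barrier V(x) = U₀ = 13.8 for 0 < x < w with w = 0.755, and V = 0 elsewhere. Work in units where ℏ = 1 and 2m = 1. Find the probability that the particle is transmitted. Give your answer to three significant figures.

T = 0.0679

Since E < U₀ the interior solution is evanescent with decay constant κ = √(2m(U₀ − E))/ℏ = 2.676.
κw = 2.020, sinh(κw) = 3.704.
Matching ψ, ψ′ at both faces gives T = [1 + U₀² sinh²(κw) / (4E(U₀ − E))]⁻¹ = 1/14.74 = 0.0679.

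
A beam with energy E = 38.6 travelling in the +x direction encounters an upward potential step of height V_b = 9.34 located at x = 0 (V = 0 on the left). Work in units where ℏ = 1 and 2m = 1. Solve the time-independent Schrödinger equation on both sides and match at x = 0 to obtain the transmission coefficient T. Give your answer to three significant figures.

The wavenumbers are k₁ = √(2mE)/ℏ = 6.213 on the left and k₂ = √(2m(E − V_b))/ℏ = 5.409 on the right.
Matching ψ and ψ′ at x = 0 gives r = (k₁ − k₂)/(k₁ + k₂), so R = r² = 0.004781 and T = 1 − R = 0.9952.

T = 0.995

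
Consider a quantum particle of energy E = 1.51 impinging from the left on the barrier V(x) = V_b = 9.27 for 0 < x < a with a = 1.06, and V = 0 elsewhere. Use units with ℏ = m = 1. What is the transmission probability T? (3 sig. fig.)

Since E < V_b the interior solution is evanescent with decay constant κ = √(2m(V_b − E))/ℏ = 3.940.
κa = 4.176, sinh(κa) = 32.54.
The exact tunnelling result is T⁻¹ = 1 + V_b² sinh²(κa) / [4E(V_b − E)] = 1943, so T = 0.000515.

T = 0.000515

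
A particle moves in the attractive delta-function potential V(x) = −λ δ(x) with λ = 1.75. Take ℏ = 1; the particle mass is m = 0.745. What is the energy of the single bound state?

For x ≠ 0 the bound state is ψ ∝ e^{−κ|x|}; integrating the TISE across the delta gives the cusp condition 2κ = 2mλ/ℏ², so κ = 1.304.
Then E = −ℏ²κ²/(2m) = −mλ²/(2ℏ²) = -1.141.

E = -1.14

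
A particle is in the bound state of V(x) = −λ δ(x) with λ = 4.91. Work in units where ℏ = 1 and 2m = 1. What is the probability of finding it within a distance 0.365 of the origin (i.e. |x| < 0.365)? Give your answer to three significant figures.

The normalised bound state is ψ = √κ e^{−κ|x|} with κ = mλ/ℏ² = 2.455.
P(|x| < d) = ∫_{−d}^{d} κ e^{−2κ|x|} dx = 1 − e^{−2κd} = 1 − e^{−1.792} = 0.8334.

P = 0.833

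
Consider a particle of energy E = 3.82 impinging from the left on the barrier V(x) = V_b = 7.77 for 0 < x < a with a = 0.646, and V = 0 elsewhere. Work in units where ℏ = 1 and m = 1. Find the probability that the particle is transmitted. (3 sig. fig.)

T = 0.100

E < V_b: inside the barrier ψ ∝ e^{±κx} with κ = √(2m(V_b − E))/ℏ = 2.811.
κa = 1.816, sinh(κa) = 2.991.
Matching ψ, ψ′ at both faces gives T = [1 + V_b² sinh²(κa) / (4E(V_b − E))]⁻¹ = 1/9.951 = 0.100.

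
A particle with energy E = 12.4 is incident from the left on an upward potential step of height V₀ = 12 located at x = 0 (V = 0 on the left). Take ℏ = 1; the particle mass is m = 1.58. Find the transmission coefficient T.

The wavenumbers are k₁ = √(2mE)/ℏ = 6.260 on the left and k₂ = √(2m(E − V₀))/ℏ = 1.124 on the right.
Continuity of ψ and ψ′ at the step yields the reflection amplitude r = (k₁ − k₂)/(k₁ + k₂) = 0.6955; thus R = |r|² = 0.4837, T = 0.5163.

T = 0.516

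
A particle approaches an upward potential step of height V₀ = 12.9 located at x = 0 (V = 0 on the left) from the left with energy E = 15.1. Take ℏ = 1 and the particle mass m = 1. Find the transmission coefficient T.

On each side the TISE gives plane waves with k = √(2m(E − V))/ℏ: k₁ = √(2·1·15.1) = 5.495, k₂ = √(2·1·2.2) = 2.098.
Matching ψ and ψ′ at x = 0 gives r = (k₁ − k₂)/(k₁ + k₂), so R = r² = 0.2002 and T = 1 − R = 0.7998.

T = 0.800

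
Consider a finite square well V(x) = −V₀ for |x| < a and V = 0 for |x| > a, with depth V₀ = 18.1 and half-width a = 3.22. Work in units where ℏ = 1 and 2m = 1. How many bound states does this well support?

Define the well-strength parameter z₀ = (a/ℏ)√(2mV₀) = 3.22 × √(2·0.5·18.1) = 13.70.
The even/odd transcendental equations gain one root per π/2 in z₀, giving N = 1 + ⌊2z₀/π⌋ = 1 + ⌊8.721⌋ = 9.

N = 9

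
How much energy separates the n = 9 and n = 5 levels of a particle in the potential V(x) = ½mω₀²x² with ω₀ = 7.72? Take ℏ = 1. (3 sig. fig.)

E_n = ℏω₀(n + ½), so ΔE = (9 − 5) ℏω₀ = 4 × 7.72 = 30.88.

ΔE = 30.9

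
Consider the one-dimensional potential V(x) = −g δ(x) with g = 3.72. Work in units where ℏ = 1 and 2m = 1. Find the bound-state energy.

The bound state is ψ(x) = √κ e^{−κ|x|}. The derivative jump ψ'(0⁺) − ψ'(0⁻) = −(2mg/ℏ²)ψ(0) fixes κ = mg/ℏ² = 1.860.
Then E = −ℏ²κ²/(2m) = −mg²/(2ℏ²) = -3.460.

E = -3.46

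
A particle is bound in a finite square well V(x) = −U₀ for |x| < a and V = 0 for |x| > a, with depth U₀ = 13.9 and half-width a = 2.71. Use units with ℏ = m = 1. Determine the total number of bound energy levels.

The dimensionless depth is z₀ = a√(2mU₀)/ℏ = 2.71 × √(27.80) = 14.29.
The even/odd transcendental equations gain one root per π/2 in z₀, giving N = 1 + ⌊2z₀/π⌋ = 1 + ⌊9.096⌋ = 10.

N = 10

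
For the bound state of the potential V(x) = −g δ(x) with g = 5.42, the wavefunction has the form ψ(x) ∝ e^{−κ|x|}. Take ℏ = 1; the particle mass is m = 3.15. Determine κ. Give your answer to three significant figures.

κ = 17.1

Integrating the TISE across x = 0 gives the cusp condition ψ'(0⁺) − ψ'(0⁻) = −(2mg/ℏ²)ψ(0).
With ψ ∝ e^{−κ|x|} this yields −2κ = −2mg/ℏ², so κ = mg/ℏ² = 17.07.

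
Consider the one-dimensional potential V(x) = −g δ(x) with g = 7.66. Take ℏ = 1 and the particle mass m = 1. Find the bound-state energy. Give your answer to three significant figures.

For x ≠ 0 the bound state is ψ ∝ e^{−κ|x|}; integrating the TISE across the delta gives the cusp condition 2κ = 2mg/ℏ², so κ = 7.660.
Then E = −ℏ²κ²/(2m) = −mg²/(2ℏ²) = -29.34.

E = -29.3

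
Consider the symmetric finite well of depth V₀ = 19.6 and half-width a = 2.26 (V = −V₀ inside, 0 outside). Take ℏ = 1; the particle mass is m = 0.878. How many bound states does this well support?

N = 9

Define the well-strength parameter z₀ = (a/ℏ)√(2mV₀) = 2.26 × √(2·0.878·19.6) = 13.26.
A new bound state (alternating even/odd) appears each time z₀ passes a multiple of π/2, so N = ⌊2z₀/π⌋ + 1 = ⌊8.441⌋ + 1 = 9.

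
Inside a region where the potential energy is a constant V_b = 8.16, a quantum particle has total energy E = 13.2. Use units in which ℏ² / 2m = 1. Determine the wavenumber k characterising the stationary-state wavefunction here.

With E > V_b the solution is oscillatory, ψ ∝ e^{±ikx} with k = √(2m(E − V_b))/ℏ.
k = √(2 × 0.5 × 5.04) = 2.245.

k = 2.24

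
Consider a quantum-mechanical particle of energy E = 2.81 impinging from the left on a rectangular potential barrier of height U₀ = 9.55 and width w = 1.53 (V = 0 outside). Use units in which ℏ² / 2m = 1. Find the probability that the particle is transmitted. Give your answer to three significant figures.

T = 0.00118

Since E < U₀ the interior solution is evanescent with decay constant κ = √(2m(U₀ − E))/ℏ = 2.596.
κw = 3.972, sinh(κw) = 26.54.
The exact tunnelling result is T⁻¹ = 1 + U₀² sinh²(κw) / [4E(U₀ − E)] = 848.9, so T = 0.00118.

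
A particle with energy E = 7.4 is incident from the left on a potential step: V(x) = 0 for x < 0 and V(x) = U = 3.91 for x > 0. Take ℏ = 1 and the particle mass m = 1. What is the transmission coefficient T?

T = 0.966

The wavenumbers are k₁ = √(2mE)/ℏ = 3.847 on the left and k₂ = √(2m(E − U))/ℏ = 2.642 on the right.
Matching ψ and ψ′ at x = 0 gives r = (k₁ − k₂)/(k₁ + k₂), so R = r² = 0.03449 and T = 1 − R = 0.9655.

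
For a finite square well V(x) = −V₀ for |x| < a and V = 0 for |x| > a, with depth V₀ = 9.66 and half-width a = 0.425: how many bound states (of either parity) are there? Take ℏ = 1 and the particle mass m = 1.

Define the well-strength parameter z₀ = (a/ℏ)√(2mV₀) = 0.425 × √(2·1·9.66) = 1.868.
The even/odd transcendental equations gain one root per π/2 in z₀, giving N = 1 + ⌊2z₀/π⌋ = 1 + ⌊1.189⌋ = 2.

N = 2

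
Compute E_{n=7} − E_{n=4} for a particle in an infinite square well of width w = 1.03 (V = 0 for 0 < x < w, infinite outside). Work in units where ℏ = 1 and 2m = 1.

ΔE = 307

E_n = n²π²ℏ²/(2mw²), so ΔE = (7² − 4²) π²ℏ²/(2mw²).
ΔE = 33 × π² / (2 × 0.5 × 1.03²) = 307.0.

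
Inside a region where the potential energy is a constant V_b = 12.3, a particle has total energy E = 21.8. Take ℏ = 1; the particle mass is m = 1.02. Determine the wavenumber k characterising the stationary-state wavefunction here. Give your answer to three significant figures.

With E > V_b the solution is oscillatory, ψ ∝ e^{±ikx} with k = √(2m(E − V_b))/ℏ.
k = √(2 × 1.02 × 9.5) = 4.402.

k = 4.40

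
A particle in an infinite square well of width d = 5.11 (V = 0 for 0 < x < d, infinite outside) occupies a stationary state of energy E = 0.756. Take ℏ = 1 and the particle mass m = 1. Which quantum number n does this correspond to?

n = 2

From E_n = n²π²ℏ²/(2md²) invert to n = √(2md²E)/(πℏ).
n = (5.11/π) × √(2 × 1 × 0.756) = 2.000 → n = 2.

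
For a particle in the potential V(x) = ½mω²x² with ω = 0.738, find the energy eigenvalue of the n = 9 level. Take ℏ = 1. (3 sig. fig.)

E = 7.01

The oscillator eigenvalues are E_n = ℏω(n + ½), so E_9 = 0.738 × 9.5 = 7.011.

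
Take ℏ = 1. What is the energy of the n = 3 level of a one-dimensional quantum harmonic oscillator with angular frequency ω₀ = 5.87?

E = 20.5

The oscillator eigenvalues are E_n = ℏω₀(n + ½), so E_3 = 5.87 × 3.5 = 20.55.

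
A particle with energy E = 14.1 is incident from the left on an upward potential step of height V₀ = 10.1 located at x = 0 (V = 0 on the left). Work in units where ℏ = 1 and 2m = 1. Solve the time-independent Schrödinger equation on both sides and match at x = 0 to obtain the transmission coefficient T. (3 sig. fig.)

T = 0.907

On each side the TISE gives plane waves with k = √(2m(E − V))/ℏ: k₁ = √(2·½·14.1) = 3.755, k₂ = √(2·½·4) = 2.000.
Continuity of ψ and ψ′ at the step yields the reflection amplitude r = (k₁ − k₂)/(k₁ + k₂) = 0.3050; thus R = |r|² = 0.09300, T = 0.9070.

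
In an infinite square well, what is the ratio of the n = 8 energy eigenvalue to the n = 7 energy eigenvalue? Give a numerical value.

E_n = n²π²ℏ²/(2mL²) so the ratio is n₂²/n₁² = 64/49 = 1.30612.

1.30612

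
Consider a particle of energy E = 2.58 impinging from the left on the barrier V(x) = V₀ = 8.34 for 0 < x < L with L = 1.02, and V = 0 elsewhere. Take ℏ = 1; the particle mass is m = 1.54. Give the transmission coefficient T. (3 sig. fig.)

E < V₀: inside the barrier ψ ∝ e^{±κx} with κ = √(2m(V₀ − E))/ℏ = 4.212.
κL = 4.296, sinh(κL) = 36.70.
The exact tunnelling result is T⁻¹ = 1 + V₀² sinh²(κL) / [4E(V₀ − E)] = 1577, so T = 0.000634.

T = 0.000634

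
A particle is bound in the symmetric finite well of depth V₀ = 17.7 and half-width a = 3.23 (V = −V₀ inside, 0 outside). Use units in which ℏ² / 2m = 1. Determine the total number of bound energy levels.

The dimensionless depth is z₀ = a√(2mV₀)/ℏ = 3.23 × √(17.70) = 13.59.
The even/odd transcendental equations gain one root per π/2 in z₀, giving N = 1 + ⌊2z₀/π⌋ = 1 + ⌊8.651⌋ = 9.

N = 9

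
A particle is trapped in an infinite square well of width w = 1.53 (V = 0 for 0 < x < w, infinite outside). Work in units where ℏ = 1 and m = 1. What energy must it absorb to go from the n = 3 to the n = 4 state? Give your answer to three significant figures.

E_n = n²π²ℏ²/(2mw²), so ΔE = (4² − 3²) π²ℏ²/(2mw²).
ΔE = 7 × π² / (2 × 1 × 1.53²) = 14.76.

ΔE = 14.8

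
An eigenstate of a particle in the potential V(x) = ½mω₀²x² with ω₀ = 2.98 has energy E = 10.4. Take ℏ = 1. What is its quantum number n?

n = 3

Invert E_n = (n + ½)ℏω₀: n = E/ℏω₀ − ½ = 2.990, so n = 3.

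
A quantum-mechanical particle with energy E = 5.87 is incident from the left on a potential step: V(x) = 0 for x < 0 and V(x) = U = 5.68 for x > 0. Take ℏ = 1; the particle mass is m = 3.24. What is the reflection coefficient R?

R = 0.483

On each side the TISE gives plane waves with k = √(2m(E − V))/ℏ: k₁ = √(2·3.24·5.87) = 6.167, k₂ = √(2·3.24·0.19) = 1.110.
Continuity of ψ and ψ′ at the step yields the reflection amplitude r = (k₁ − k₂)/(k₁ + k₂) = 0.6950; thus R = |r|² = 0.4831, T = 0.5169.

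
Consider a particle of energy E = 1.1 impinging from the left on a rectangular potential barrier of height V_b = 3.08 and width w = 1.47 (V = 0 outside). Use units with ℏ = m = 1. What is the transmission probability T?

E < V_b: inside the barrier ψ ∝ e^{±κx} with κ = √(2m(V_b − E))/ℏ = 1.990.
κw = 2.925, sinh(κw) = 9.293.
The exact tunnelling result is T⁻¹ = 1 + V_b² sinh²(κw) / [4E(V_b − E)] = 95.03, so T = 0.0105.

T = 0.0105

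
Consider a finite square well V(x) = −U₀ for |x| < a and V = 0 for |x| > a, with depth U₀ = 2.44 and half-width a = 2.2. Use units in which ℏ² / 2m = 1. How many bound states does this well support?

The dimensionless depth is z₀ = a√(2mU₀)/ℏ = 2.2 × √(2.440) = 3.437.
The even/odd transcendental equations gain one root per π/2 in z₀, giving N = 1 + ⌊2z₀/π⌋ = 1 + ⌊2.188⌋ = 3.

N = 3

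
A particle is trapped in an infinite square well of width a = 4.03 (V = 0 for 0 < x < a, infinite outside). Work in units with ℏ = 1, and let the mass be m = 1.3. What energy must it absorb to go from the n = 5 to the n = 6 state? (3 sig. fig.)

ΔE = 2.57

E_n = n²π²ℏ²/(2ma²), so ΔE = (6² − 5²) π²ℏ²/(2ma²).
ΔE = 11 × π² / (2 × 1.3 × 4.03²) = 2.571.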